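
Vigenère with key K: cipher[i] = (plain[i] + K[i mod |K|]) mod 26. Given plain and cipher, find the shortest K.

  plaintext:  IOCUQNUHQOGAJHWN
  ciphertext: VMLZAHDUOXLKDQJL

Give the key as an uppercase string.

NYJFKUJ

  i= 0: V-I = 13 → N
  i= 1: M-O = 24 → Y
  i= 2: L-C =  9 → J
  i= 3: Z-U =  5 → F
  i= 4: A-Q = 10 → K
  i= 5: H-N = 20 → U
  i= 6: D-U =  9 → J
  i= 7: U-H = 13 → N
  i= 8: O-Q = 24 → Y
  i= 9: X-O =  9 → J
  i=10: L-G =  5 → F
  i=11: K-A = 10 → K
  i=12: D-J = 20 → U
  i=13: Q-H =  9 → J
  i=14: J-W = 13 → N
  i=15: L-N = 24 → Y
  shifts repeat with period 7: NYJFKUJ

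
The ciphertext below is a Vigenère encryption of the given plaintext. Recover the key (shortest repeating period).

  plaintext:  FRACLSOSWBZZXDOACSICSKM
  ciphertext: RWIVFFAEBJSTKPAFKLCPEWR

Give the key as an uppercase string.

MFITUNM

  i= 0: R-F = 12 → M
  i= 1: W-R =  5 → F
  i= 2: I-A =  8 → I
  i= 3: V-C = 19 → T
  i= 4: F-L = 20 → U
  i= 5: F-S = 13 → N
  i= 6: A-O = 12 → M
  i= 7: E-S = 12 → M
  i= 8: B-W =  5 → F
  i= 9: J-B =  8 → I
  i=10: S-Z = 19 → T
  i=11: T-Z = 20 → U
  i=12: K-X = 13 → N
  i=13: P-D = 12 → M
  i=14: A-O = 12 → M
  i=15: F-A =  5 → F
  i=16: K-C =  8 → I
  i=17: L-S = 19 → T
  i=18: C-I = 20 → U
  i=19: P-C = 13 → N
  i=20: E-S = 12 → M
  i=21: W-K = 12 → M
  i=22: R-M =  5 → F
  shifts repeat with period 7: MFITUNM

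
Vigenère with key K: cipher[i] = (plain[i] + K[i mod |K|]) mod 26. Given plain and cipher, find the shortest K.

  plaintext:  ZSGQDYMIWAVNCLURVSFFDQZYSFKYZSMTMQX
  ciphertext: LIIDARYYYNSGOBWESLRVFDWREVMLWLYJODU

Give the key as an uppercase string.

  i= 0: L-Z = 12 → M
  i= 1: I-S = 16 → Q
  i= 2: I-G =  2 → C
  i= 3: D-Q = 13 → N
  i= 4: A-D = 23 → X
  i= 5: R-Y = 19 → T
  i= 6: Y-M = 12 → M
  i= 7: Y-I = 16 → Q
  i= 8: Y-W =  2 → C
  i= 9: N-A = 13 → N
  i=10: S-V = 23 → X
  i=11: G-N = 19 → T
  i=12: O-C = 12 → M
  i=13: B-L = 16 → Q
  i=14: W-U =  2 → C
  i=15: E-R = 13 → N
  i=16: S-V = 23 → X
  i=17: L-S = 19 → T
  i=18: R-F = 12 → M
  i=19: V-F = 16 → Q
  i=20: F-D =  2 → C
  i=21: D-Q = 13 → N
  i=22: W-Z = 23 → X
  i=23: R-Y = 19 → T
  i=24: E-S = 12 → M
  i=25: V-F = 16 → Q
  i=26: M-K =  2 → C
  i=27: L-Y = 13 → N
  i=28: W-Z = 23 → X
  i=29: L-S = 19 → T
  i=30: Y-M = 12 → M
  i=31: J-T = 16 → Q
  i=32: O-M =  2 → C
  i=33: D-Q = 13 → N
  i=34: U-X = 23 → X
  shifts repeat with period 6: MQCNXT

MQCNXT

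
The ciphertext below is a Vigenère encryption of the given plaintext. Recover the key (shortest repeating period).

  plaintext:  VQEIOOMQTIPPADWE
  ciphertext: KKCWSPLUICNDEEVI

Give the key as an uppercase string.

  i= 0: K-V = 15 → P
  i= 1: K-Q = 20 → U
  i= 2: C-E = 24 → Y
  i= 3: W-I = 14 → O
  i= 4: S-O =  4 → E
  i= 5: P-O =  1 → B
  i= 6: L-M = 25 → Z
  i= 7: U-Q =  4 → E
  i= 8: I-T = 15 → P
  i= 9: C-I = 20 → U
  i=10: N-P = 24 → Y
  i=11: D-P = 14 → O
  i=12: E-A =  4 → E
  i=13: E-D =  1 → B
  i=14: V-W = 25 → Z
  i=15: I-E =  4 → E
  shifts repeat with period 8: PUYOEBZE

PUYOEBZE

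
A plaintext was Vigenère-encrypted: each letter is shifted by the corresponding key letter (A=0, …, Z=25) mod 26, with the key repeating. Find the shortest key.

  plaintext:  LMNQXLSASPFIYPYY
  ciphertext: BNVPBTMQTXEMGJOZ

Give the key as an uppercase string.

  i= 0: B-L = 16 → Q
  i= 1: N-M =  1 → B
  i= 2: V-N =  8 → I
  i= 3: P-Q = 25 → Z
  i= 4: B-X =  4 → E
  i= 5: T-L =  8 → I
  i= 6: M-S = 20 → U
  i= 7: Q-A = 16 → Q
  i= 8: T-S =  1 → B
  i= 9: X-P =  8 → I
  i=10: E-F = 25 → Z
  i=11: M-I =  4 → E
  i=12: G-Y =  8 → I
  i=13: J-P = 20 → U
  i=14: O-Y = 16 → Q
  i=15: Z-Y =  1 → B
  shifts repeat with period 7: QBIZEIU

QBIZEIU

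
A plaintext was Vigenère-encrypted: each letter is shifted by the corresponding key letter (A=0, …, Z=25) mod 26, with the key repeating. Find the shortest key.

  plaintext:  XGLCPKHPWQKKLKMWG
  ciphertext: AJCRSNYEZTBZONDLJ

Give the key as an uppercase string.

  i= 0: A-X =  3 → D
  i= 1: J-G =  3 → D
  i= 2: C-L = 17 → R
  i= 3: R-C = 15 → P
  i= 4: S-P =  3 → D
  i= 5: N-K =  3 → D
  i= 6: Y-H = 17 → R
  i= 7: E-P = 15 → P
  i= 8: Z-W =  3 → D
  i= 9: T-Q =  3 → D
  i=10: B-K = 17 → R
  i=11: Z-K = 15 → P
  i=12: O-L =  3 → D
  i=13: N-K =  3 → D
  i=14: D-M = 17 → R
  i=15: L-W = 15 → P
  i=16: J-G =  3 → D
  shifts repeat with period 4: DDRP

DDRP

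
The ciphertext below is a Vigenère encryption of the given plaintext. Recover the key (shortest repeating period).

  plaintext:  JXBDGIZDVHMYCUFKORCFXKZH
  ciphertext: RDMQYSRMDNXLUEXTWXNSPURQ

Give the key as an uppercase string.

IGLNSKSJ

  i= 0: R-J =  8 → I
  i= 1: D-X =  6 → G
  i= 2: M-B = 11 → L
  i= 3: Q-D = 13 → N
  i= 4: Y-G = 18 → S
  i= 5: S-I = 10 → K
  i= 6: R-Z = 18 → S
  i= 7: M-D =  9 → J
  i= 8: D-V =  8 → I
  i= 9: N-H =  6 → G
  i=10: X-M = 11 → L
  i=11: L-Y = 13 → N
  i=12: U-C = 18 → S
  i=13: E-U = 10 → K
  i=14: X-F = 18 → S
  i=15: T-K =  9 → J
  i=16: W-O =  8 → I
  i=17: X-R =  6 → G
  i=18: N-C = 11 → L
  i=19: S-F = 13 → N
  i=20: P-X = 18 → S
  i=21: U-K = 10 → K
  i=22: R-Z = 18 → S
  i=23: Q-H =  9 → J
  shifts repeat with period 8: IGLNSKSJ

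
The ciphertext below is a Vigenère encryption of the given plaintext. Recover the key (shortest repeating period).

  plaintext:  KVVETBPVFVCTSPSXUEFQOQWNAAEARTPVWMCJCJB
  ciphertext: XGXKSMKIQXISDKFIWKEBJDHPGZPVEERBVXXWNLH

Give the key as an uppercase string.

NLCGZLV

  i= 0: X-K = 13 → N
  i= 1: G-V = 11 → L
  i= 2: X-V =  2 → C
  i= 3: K-E =  6 → G
  i= 4: S-T = 25 → Z
  i= 5: M-B = 11 → L
  i= 6: K-P = 21 → V
  i= 7: I-V = 13 → N
  i= 8: Q-F = 11 → L
  i= 9: X-V =  2 → C
  i=10: I-C =  6 → G
  i=11: S-T = 25 → Z
  i=12: D-S = 11 → L
  i=13: K-P = 21 → V
  i=14: F-S = 13 → N
  i=15: I-X = 11 → L
  i=16: W-U =  2 → C
  i=17: K-E =  6 → G
  i=18: E-F = 25 → Z
  i=19: B-Q = 11 → L
  i=20: J-O = 21 → V
  i=21: D-Q = 13 → N
  i=22: H-W = 11 → L
  i=23: P-N =  2 → C
  i=24: G-A =  6 → G
  i=25: Z-A = 25 → Z
  i=26: P-E = 11 → L
  i=27: V-A = 21 → V
  i=28: E-R = 13 → N
  i=29: E-T = 11 → L
  i=30: R-P =  2 → C
  i=31: B-V =  6 → G
  i=32: V-W = 25 → Z
  i=33: X-M = 11 → L
  i=34: X-C = 21 → V
  i=35: W-J = 13 → N
  i=36: N-C = 11 → L
  i=37: L-J =  2 → C
  i=38: H-B =  6 → G
  shifts repeat with period 7: NLCGZLV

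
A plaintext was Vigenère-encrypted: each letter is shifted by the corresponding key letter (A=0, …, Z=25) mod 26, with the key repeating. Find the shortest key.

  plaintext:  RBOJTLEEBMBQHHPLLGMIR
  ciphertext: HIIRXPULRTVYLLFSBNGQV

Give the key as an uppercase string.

QHUIEEQH

  i= 0: H-R = 16 → Q
  i= 1: I-B =  7 → H
  i= 2: I-O = 20 → U
  i= 3: R-J =  8 → I
  i= 4: X-T =  4 → E
  i= 5: P-L =  4 → E
  i= 6: U-E = 16 → Q
  i= 7: L-E =  7 → H
  i= 8: R-B = 16 → Q
  i= 9: T-M =  7 → H
  i=10: V-B = 20 → U
  i=11: Y-Q =  8 → I
  i=12: L-H =  4 → E
  i=13: L-H =  4 → E
  i=14: F-P = 16 → Q
  i=15: S-L =  7 → H
  i=16: B-L = 16 → Q
  i=17: N-G =  7 → H
  i=18: G-M = 20 → U
  i=19: Q-I =  8 → I
  i=20: V-R =  4 → E
  shifts repeat with period 8: QHUIEEQH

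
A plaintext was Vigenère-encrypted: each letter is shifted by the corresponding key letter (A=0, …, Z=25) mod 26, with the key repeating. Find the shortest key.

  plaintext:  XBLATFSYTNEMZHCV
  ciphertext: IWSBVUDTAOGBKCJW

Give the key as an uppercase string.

LVHBCP

  i= 0: I-X = 11 → L
  i= 1: W-B = 21 → V
  i= 2: S-L =  7 → H
  i= 3: B-A =  1 → B
  i= 4: V-T =  2 → C
  i= 5: U-F = 15 → P
  i= 6: D-S = 11 → L
  i= 7: T-Y = 21 → V
  i= 8: A-T =  7 → H
  i= 9: O-N =  1 → B
  i=10: G-E =  2 → C
  i=11: B-M = 15 → P
  i=12: K-Z = 11 → L
  i=13: C-H = 21 → V
  i=14: J-C =  7 → H
  i=15: W-V =  1 → B
  shifts repeat with period 6: LVHBCP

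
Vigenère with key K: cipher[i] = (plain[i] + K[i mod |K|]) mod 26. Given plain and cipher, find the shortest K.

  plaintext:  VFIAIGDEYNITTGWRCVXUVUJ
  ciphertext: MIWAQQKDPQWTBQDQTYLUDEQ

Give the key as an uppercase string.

RDOAIKHZ

  i= 0: M-V = 17 → R
  i= 1: I-F =  3 → D
  i= 2: W-I = 14 → O
  i= 3: A-A =  0 → A
  i= 4: Q-I =  8 → I
  i= 5: Q-G = 10 → K
  i= 6: K-D =  7 → H
  i= 7: D-E = 25 → Z
  i= 8: P-Y = 17 → R
  i= 9: Q-N =  3 → D
  i=10: W-I = 14 → O
  i=11: T-T =  0 → A
  i=12: B-T =  8 → I
  i=13: Q-G = 10 → K
  i=14: D-W =  7 → H
  i=15: Q-R = 25 → Z
  i=16: T-C = 17 → R
  i=17: Y-V =  3 → D
  i=18: L-X = 14 → O
  i=19: U-U =  0 → A
  i=20: D-V =  8 → I
  i=21: E-U = 10 → K
  i=22: Q-J =  7 → H
  shifts repeat with period 8: RDOAIKHZ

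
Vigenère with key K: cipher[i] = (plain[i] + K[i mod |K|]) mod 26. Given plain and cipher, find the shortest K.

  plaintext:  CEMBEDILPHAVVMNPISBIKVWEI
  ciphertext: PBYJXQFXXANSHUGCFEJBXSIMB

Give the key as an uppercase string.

  i= 0: P-C = 13 → N
  i= 1: B-E = 23 → X
  i= 2: Y-M = 12 → M
  i= 3: J-B =  8 → I
  i= 4: X-E = 19 → T
  i= 5: Q-D = 13 → N
  i= 6: F-I = 23 → X
  i= 7: X-L = 12 → M
  i= 8: X-P =  8 → I
  i= 9: A-H = 19 → T
  i=10: N-A = 13 → N
  i=11: S-V = 23 → X
  i=12: H-V = 12 → M
  i=13: U-M =  8 → I
  i=14: G-N = 19 → T
  i=15: C-P = 13 → N
  i=16: F-I = 23 → X
  i=17: E-S = 12 → M
  i=18: J-B =  8 → I
  i=19: B-I = 19 → T
  i=20: X-K = 13 → N
  i=21: S-V = 23 → X
  i=22: I-W = 12 → M
  i=23: M-E =  8 → I
  i=24: B-I = 19 → T
  shifts repeat with period 5: NXMIT

NXMIT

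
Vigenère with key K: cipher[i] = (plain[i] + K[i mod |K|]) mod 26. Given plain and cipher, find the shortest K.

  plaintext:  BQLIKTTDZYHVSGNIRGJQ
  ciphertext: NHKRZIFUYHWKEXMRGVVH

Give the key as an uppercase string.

MRZJPP

  i= 0: N-B = 12 → M
  i= 1: H-Q = 17 → R
  i= 2: K-L = 25 → Z
  i= 3: R-I =  9 → J
  i= 4: Z-K = 15 → P
  i= 5: I-T = 15 → P
  i= 6: F-T = 12 → M
  i= 7: U-D = 17 → R
  i= 8: Y-Z = 25 → Z
  i= 9: H-Y =  9 → J
  i=10: W-H = 15 → P
  i=11: K-V = 15 → P
  i=12: E-S = 12 → M
  i=13: X-G = 17 → R
  i=14: M-N = 25 → Z
  i=15: R-I =  9 → J
  i=16: G-R = 15 → P
  i=17: V-G = 15 → P
  i=18: V-J = 12 → M
  i=19: H-Q = 17 → R
  shifts repeat with period 6: MRZJPP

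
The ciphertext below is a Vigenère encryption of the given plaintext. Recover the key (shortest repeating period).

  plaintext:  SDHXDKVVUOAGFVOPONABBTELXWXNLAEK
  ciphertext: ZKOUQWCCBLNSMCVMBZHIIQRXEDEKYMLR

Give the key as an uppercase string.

  i= 0: Z-S =  7 → H
  i= 1: K-D =  7 → H
  i= 2: O-H =  7 → H
  i= 3: U-X = 23 → X
  i= 4: Q-D = 13 → N
  i= 5: W-K = 12 → M
  i= 6: C-V =  7 → H
  i= 7: C-V =  7 → H
  i= 8: B-U =  7 → H
  i= 9: L-O = 23 → X
  i=10: N-A = 13 → N
  i=11: S-G = 12 → M
  i=12: M-F =  7 → H
  i=13: C-V =  7 → H
  i=14: V-O =  7 → H
  i=15: M-P = 23 → X
  i=16: B-O = 13 → N
  i=17: Z-N = 12 → M
  i=18: H-A =  7 → H
  i=19: I-B =  7 → H
  i=20: I-B =  7 → H
  i=21: Q-T = 23 → X
  i=22: R-E = 13 → N
  i=23: X-L = 12 → M
  i=24: E-X =  7 → H
  i=25: D-W =  7 → H
  i=26: E-X =  7 → H
  i=27: K-N = 23 → X
  i=28: Y-L = 13 → N
  i=29: M-A = 12 → M
  i=30: L-E =  7 → H
  i=31: R-K =  7 → H
  shifts repeat with period 6: HHHXNM

HHHXNM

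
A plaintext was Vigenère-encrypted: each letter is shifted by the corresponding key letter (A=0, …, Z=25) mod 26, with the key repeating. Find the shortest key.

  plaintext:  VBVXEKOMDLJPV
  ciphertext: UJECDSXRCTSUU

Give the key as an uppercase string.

  i= 0: U-V = 25 → Z
  i= 1: J-B =  8 → I
  i= 2: E-V =  9 → J
  i= 3: C-X =  5 → F
  i= 4: D-E = 25 → Z
  i= 5: S-K =  8 → I
  i= 6: X-O =  9 → J
  i= 7: R-M =  5 → F
  i= 8: C-D = 25 → Z
  i= 9: T-L =  8 → I
  i=10: S-J =  9 → J
  i=11: U-P =  5 → F
  i=12: U-V = 25 → Z
  shifts repeat with period 4: ZIJF

ZIJF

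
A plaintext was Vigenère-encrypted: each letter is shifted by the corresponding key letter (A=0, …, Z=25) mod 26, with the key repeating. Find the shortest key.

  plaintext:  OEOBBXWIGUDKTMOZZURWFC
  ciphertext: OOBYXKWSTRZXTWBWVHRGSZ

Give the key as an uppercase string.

AKNXWN

  i= 0: O-O =  0 → A
  i= 1: O-E = 10 → K
  i= 2: B-O = 13 → N
  i= 3: Y-B = 23 → X
  i= 4: X-B = 22 → W
  i= 5: K-X = 13 → N
  i= 6: W-W =  0 → A
  i= 7: S-I = 10 → K
  i= 8: T-G = 13 → N
  i= 9: R-U = 23 → X
  i=10: Z-D = 22 → W
  i=11: X-K = 13 → N
  i=12: T-T =  0 → A
  i=13: W-M = 10 → K
  i=14: B-O = 13 → N
  i=15: W-Z = 23 → X
  i=16: V-Z = 22 → W
  i=17: H-U = 13 → N
  i=18: R-R =  0 → A
  i=19: G-W = 10 → K
  i=20: S-F = 13 → N
  i=21: Z-C = 23 → X
  shifts repeat with period 6: AKNXWN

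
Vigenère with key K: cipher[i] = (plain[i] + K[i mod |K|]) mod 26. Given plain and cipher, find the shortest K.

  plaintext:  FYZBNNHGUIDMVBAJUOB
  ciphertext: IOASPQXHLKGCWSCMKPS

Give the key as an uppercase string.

DQBRC

  i= 0: I-F =  3 → D
  i= 1: O-Y = 16 → Q
  i= 2: A-Z =  1 → B
  i= 3: S-B = 17 → R
  i= 4: P-N =  2 → C
  i= 5: Q-N =  3 → D
  i= 6: X-H = 16 → Q
  i= 7: H-G =  1 → B
  i= 8: L-U = 17 → R
  i= 9: K-I =  2 → C
  i=10: G-D =  3 → D
  i=11: C-M = 16 → Q
  i=12: W-V =  1 → B
  i=13: S-B = 17 → R
  i=14: C-A =  2 → C
  i=15: M-J =  3 → D
  i=16: K-U = 16 → Q
  i=17: P-O =  1 → B
  i=18: S-B = 17 → R
  shifts repeat with period 5: DQBRC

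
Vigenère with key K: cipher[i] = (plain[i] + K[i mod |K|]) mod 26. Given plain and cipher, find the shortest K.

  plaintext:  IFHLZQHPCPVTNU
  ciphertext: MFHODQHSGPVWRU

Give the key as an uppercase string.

  i= 0: M-I =  4 → E
  i= 1: F-F =  0 → A
  i= 2: H-H =  0 → A
  i= 3: O-L =  3 → D
  i= 4: D-Z =  4 → E
  i= 5: Q-Q =  0 → A
  i= 6: H-H =  0 → A
  i= 7: S-P =  3 → D
  i= 8: G-C =  4 → E
  i= 9: P-P =  0 → A
  i=10: V-V =  0 → A
  i=11: W-T =  3 → D
  i=12: R-N =  4 → E
  i=13: U-U =  0 → A
  shifts repeat with period 4: EAAD

EAAD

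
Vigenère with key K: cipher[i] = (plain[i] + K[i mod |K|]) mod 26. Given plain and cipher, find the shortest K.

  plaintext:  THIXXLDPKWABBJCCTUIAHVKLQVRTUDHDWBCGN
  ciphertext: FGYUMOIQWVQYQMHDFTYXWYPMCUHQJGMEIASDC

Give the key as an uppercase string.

MZQXPDFB

  i= 0: F-T = 12 → M
  i= 1: G-H = 25 → Z
  i= 2: Y-I = 16 → Q
  i= 3: U-X = 23 → X
  i= 4: M-X = 15 → P
  i= 5: O-L =  3 → D
  i= 6: I-D =  5 → F
  i= 7: Q-P =  1 → B
  i= 8: W-K = 12 → M
  i= 9: V-W = 25 → Z
  i=10: Q-A = 16 → Q
  i=11: Y-B = 23 → X
  i=12: Q-B = 15 → P
  i=13: M-J =  3 → D
  i=14: H-C =  5 → F
  i=15: D-C =  1 → B
  i=16: F-T = 12 → M
  i=17: T-U = 25 → Z
  i=18: Y-I = 16 → Q
  i=19: X-A = 23 → X
  i=20: W-H = 15 → P
  i=21: Y-V =  3 → D
  i=22: P-K =  5 → F
  i=23: M-L =  1 → B
  i=24: C-Q = 12 → M
  i=25: U-V = 25 → Z
  i=26: H-R = 16 → Q
  i=27: Q-T = 23 → X
  i=28: J-U = 15 → P
  i=29: G-D =  3 → D
  i=30: M-H =  5 → F
  i=31: E-D =  1 → B
  i=32: I-W = 12 → M
  i=33: A-B = 25 → Z
  i=34: S-C = 16 → Q
  i=35: D-G = 23 → X
  i=36: C-N = 15 → P
  shifts repeat with period 8: MZQXPDFB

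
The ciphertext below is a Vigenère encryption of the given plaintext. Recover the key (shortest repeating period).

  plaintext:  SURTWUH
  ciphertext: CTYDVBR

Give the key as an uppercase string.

KZH

  i= 0: C-S = 10 → K
  i= 1: T-U = 25 → Z
  i= 2: Y-R =  7 → H
  i= 3: D-T = 10 → K
  i= 4: V-W = 25 → Z
  i= 5: B-U =  7 → H
  i= 6: R-H = 10 → K
  shifts repeat with period 3: KZH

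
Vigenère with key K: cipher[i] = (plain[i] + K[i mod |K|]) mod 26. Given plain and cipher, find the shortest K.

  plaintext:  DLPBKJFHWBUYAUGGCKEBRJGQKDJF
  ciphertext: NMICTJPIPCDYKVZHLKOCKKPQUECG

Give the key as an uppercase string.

KBTBJA

  i= 0: N-D = 10 → K
  i= 1: M-L =  1 → B
  i= 2: I-P = 19 → T
  i= 3: C-B =  1 → B
  i= 4: T-K =  9 → J
  i= 5: J-J =  0 → A
  i= 6: P-F = 10 → K
  i= 7: I-H =  1 → B
  i= 8: P-W = 19 → T
  i= 9: C-B =  1 → B
  i=10: D-U =  9 → J
  i=11: Y-Y =  0 → A
  i=12: K-A = 10 → K
  i=13: V-U =  1 → B
  i=14: Z-G = 19 → T
  i=15: H-G =  1 → B
  i=16: L-C =  9 → J
  i=17: K-K =  0 → A
  i=18: O-E = 10 → K
  i=19: C-B =  1 → B
  i=20: K-R = 19 → T
  i=21: K-J =  1 → B
  i=22: P-G =  9 → J
  i=23: Q-Q =  0 → A
  i=24: U-K = 10 → K
  i=25: E-D =  1 → B
  i=26: C-J = 19 → T
  i=27: G-F =  1 → B
  shifts repeat with period 6: KBTBJA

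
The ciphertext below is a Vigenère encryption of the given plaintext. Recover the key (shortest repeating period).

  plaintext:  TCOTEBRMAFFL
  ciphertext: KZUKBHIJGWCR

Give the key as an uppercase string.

RXG

  i= 0: K-T = 17 → R
  i= 1: Z-C = 23 → X
  i= 2: U-O =  6 → G
  i= 3: K-T = 17 → R
  i= 4: B-E = 23 → X
  i= 5: H-B =  6 → G
  i= 6: I-R = 17 → R
  i= 7: J-M = 23 → X
  i= 8: G-A =  6 → G
  i= 9: W-F = 17 → R
  i=10: C-F = 23 → X
  i=11: R-L =  6 → G
  shifts repeat with period 3: RXG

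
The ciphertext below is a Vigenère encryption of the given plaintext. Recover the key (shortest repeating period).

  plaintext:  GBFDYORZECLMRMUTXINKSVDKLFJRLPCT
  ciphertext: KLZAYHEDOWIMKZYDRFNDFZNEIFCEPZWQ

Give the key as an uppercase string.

EKUXATN

  i= 0: K-G =  4 → E
  i= 1: L-B = 10 → K
  i= 2: Z-F = 20 → U
  i= 3: A-D = 23 → X
  i= 4: Y-Y =  0 → A
  i= 5: H-O = 19 → T
  i= 6: E-R = 13 → N
  i= 7: D-Z =  4 → E
  i= 8: O-E = 10 → K
  i= 9: W-C = 20 → U
  i=10: I-L = 23 → X
  i=11: M-M =  0 → A
  i=12: K-R = 19 → T
  i=13: Z-M = 13 → N
  i=14: Y-U =  4 → E
  i=15: D-T = 10 → K
  i=16: R-X = 20 → U
  i=17: F-I = 23 → X
  i=18: N-N =  0 → A
  i=19: D-K = 19 → T
  i=20: F-S = 13 → N
  i=21: Z-V =  4 → E
  i=22: N-D = 10 → K
  i=23: E-K = 20 → U
  i=24: I-L = 23 → X
  i=25: F-F =  0 → A
  i=26: C-J = 19 → T
  i=27: E-R = 13 → N
  i=28: P-L =  4 → E
  i=29: Z-P = 10 → K
  i=30: W-C = 20 → U
  i=31: Q-T = 23 → X
  shifts repeat with period 7: EKUXATN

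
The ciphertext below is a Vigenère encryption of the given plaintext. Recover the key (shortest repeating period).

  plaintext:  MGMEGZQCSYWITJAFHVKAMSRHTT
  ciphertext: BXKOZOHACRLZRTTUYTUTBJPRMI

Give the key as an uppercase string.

  i= 0: B-M = 15 → P
  i= 1: X-G = 17 → R
  i= 2: K-M = 24 → Y
  i= 3: O-E = 10 → K
  i= 4: Z-G = 19 → T
  i= 5: O-Z = 15 → P
  i= 6: H-Q = 17 → R
  i= 7: A-C = 24 → Y
  i= 8: C-S = 10 → K
  i= 9: R-Y = 19 → T
  i=10: L-W = 15 → P
  i=11: Z-I = 17 → R
  i=12: R-T = 24 → Y
  i=13: T-J = 10 → K
  i=14: T-A = 19 → T
  i=15: U-F = 15 → P
  i=16: Y-H = 17 → R
  i=17: T-V = 24 → Y
  i=18: U-K = 10 → K
  i=19: T-A = 19 → T
  i=20: B-M = 15 → P
  i=21: J-S = 17 → R
  i=22: P-R = 24 → Y
  i=23: R-H = 10 → K
  i=24: M-T = 19 → T
  i=25: I-T = 15 → P
  shifts repeat with period 5: PRYKT

PRYKT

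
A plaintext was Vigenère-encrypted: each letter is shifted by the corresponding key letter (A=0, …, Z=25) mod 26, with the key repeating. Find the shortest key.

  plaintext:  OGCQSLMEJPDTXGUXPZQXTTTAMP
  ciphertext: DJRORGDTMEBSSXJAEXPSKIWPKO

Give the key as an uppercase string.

  i= 0: D-O = 15 → P
  i= 1: J-G =  3 → D
  i= 2: R-C = 15 → P
  i= 3: O-Q = 24 → Y
  i= 4: R-S = 25 → Z
  i= 5: G-L = 21 → V
  i= 6: D-M = 17 → R
  i= 7: T-E = 15 → P
  i= 8: M-J =  3 → D
  i= 9: E-P = 15 → P
  i=10: B-D = 24 → Y
  i=11: S-T = 25 → Z
  i=12: S-X = 21 → V
  i=13: X-G = 17 → R
  i=14: J-U = 15 → P
  i=15: A-X =  3 → D
  i=16: E-P = 15 → P
  i=17: X-Z = 24 → Y
  i=18: P-Q = 25 → Z
  i=19: S-X = 21 → V
  i=20: K-T = 17 → R
  i=21: I-T = 15 → P
  i=22: W-T =  3 → D
  i=23: P-A = 15 → P
  i=24: K-M = 24 → Y
  i=25: O-P = 25 → Z
  shifts repeat with period 7: PDPYZVR

PDPYZVR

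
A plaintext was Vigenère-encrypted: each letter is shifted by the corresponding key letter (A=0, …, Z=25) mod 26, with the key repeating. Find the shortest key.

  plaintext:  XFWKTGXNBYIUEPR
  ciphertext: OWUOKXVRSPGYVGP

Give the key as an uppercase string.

RRYE

  i= 0: O-X = 17 → R
  i= 1: W-F = 17 → R
  i= 2: U-W = 24 → Y
  i= 3: O-K =  4 → E
  i= 4: K-T = 17 → R
  i= 5: X-G = 17 → R
  i= 6: V-X = 24 → Y
  i= 7: R-N =  4 → E
  i= 8: S-B = 17 → R
  i= 9: P-Y = 17 → R
  i=10: G-I = 24 → Y
  i=11: Y-U =  4 → E
  i=12: V-E = 17 → R
  i=13: G-P = 17 → R
  i=14: P-R = 24 → Y
  shifts repeat with period 4: RRYE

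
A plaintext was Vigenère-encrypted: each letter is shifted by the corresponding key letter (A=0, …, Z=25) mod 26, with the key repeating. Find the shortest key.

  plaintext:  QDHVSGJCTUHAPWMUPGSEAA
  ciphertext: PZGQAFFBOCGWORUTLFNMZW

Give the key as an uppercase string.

ZWZVI

  i= 0: P-Q = 25 → Z
  i= 1: Z-D = 22 → W
  i= 2: G-H = 25 → Z
  i= 3: Q-V = 21 → V
  i= 4: A-S =  8 → I
  i= 5: F-G = 25 → Z
  i= 6: F-J = 22 → W
  i= 7: B-C = 25 → Z
  i= 8: O-T = 21 → V
  i= 9: C-U =  8 → I
  i=10: G-H = 25 → Z
  i=11: W-A = 22 → W
  i=12: O-P = 25 → Z
  i=13: R-W = 21 → V
  i=14: U-M =  8 → I
  i=15: T-U = 25 → Z
  i=16: L-P = 22 → W
  i=17: F-G = 25 → Z
  i=18: N-S = 21 → V
  i=19: M-E =  8 → I
  i=20: Z-A = 25 → Z
  i=21: W-A = 22 → W
  shifts repeat with period 5: ZWZVI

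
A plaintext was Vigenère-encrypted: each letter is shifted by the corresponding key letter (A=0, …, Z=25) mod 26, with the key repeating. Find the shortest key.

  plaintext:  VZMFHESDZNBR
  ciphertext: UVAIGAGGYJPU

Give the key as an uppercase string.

  i= 0: U-V = 25 → Z
  i= 1: V-Z = 22 → W
  i= 2: A-M = 14 → O
  i= 3: I-F =  3 → D
  i= 4: G-H = 25 → Z
  i= 5: A-E = 22 → W
  i= 6: G-S = 14 → O
  i= 7: G-D =  3 → D
  i= 8: Y-Z = 25 → Z
  i= 9: J-N = 22 → W
  i=10: P-B = 14 → O
  i=11: U-R =  3 → D
  shifts repeat with period 4: ZWOD

ZWOD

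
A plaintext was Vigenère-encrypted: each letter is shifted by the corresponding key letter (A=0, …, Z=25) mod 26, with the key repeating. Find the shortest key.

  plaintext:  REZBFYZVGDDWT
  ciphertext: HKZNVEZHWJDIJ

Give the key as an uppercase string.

  i= 0: H-R = 16 → Q
  i= 1: K-E =  6 → G
  i= 2: Z-Z =  0 → A
  i= 3: N-B = 12 → M
  i= 4: V-F = 16 → Q
  i= 5: E-Y =  6 → G
  i= 6: Z-Z =  0 → A
  i= 7: H-V = 12 → M
  i= 8: W-G = 16 → Q
  i= 9: J-D =  6 → G
  i=10: D-D =  0 → A
  i=11: I-W = 12 → M
  i=12: J-T = 16 → Q
  shifts repeat with period 4: QGAM

QGAM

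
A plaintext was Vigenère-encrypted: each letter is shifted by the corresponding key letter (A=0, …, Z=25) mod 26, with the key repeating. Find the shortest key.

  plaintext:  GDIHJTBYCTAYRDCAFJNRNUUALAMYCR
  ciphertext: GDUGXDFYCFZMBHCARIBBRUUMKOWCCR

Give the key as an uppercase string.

  i= 0: G-G =  0 → A
  i= 1: D-D =  0 → A
  i= 2: U-I = 12 → M
  i= 3: G-H = 25 → Z
  i= 4: X-J = 14 → O
  i= 5: D-T = 10 → K
  i= 6: F-B =  4 → E
  i= 7: Y-Y =  0 → A
  i= 8: C-C =  0 → A
  i= 9: F-T = 12 → M
  i=10: Z-A = 25 → Z
  i=11: M-Y = 14 → O
  i=12: B-R = 10 → K
  i=13: H-D =  4 → E
  i=14: C-C =  0 → A
  i=15: A-A =  0 → A
  i=16: R-F = 12 → M
  i=17: I-J = 25 → Z
  i=18: B-N = 14 → O
  i=19: B-R = 10 → K
  i=20: R-N =  4 → E
  i=21: U-U =  0 → A
  i=22: U-U =  0 → A
  i=23: M-A = 12 → M
  i=24: K-L = 25 → Z
  i=25: O-A = 14 → O
  i=26: W-M = 10 → K
  i=27: C-Y =  4 → E
  i=28: C-C =  0 → A
  i=29: R-R =  0 → A
  shifts repeat with period 7: AAMZOKE

AAMZOKE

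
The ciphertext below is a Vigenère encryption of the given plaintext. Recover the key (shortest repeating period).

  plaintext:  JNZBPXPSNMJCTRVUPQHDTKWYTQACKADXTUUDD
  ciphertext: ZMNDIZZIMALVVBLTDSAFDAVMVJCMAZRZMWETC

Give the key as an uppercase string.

QZOCTCK

  i= 0: Z-J = 16 → Q
  i= 1: M-N = 25 → Z
  i= 2: N-Z = 14 → O
  i= 3: D-B =  2 → C
  i= 4: I-P = 19 → T
  i= 5: Z-X =  2 → C
  i= 6: Z-P = 10 → K
  i= 7: I-S = 16 → Q
  i= 8: M-N = 25 → Z
  i= 9: A-M = 14 → O
  i=10: L-J =  2 → C
  i=11: V-C = 19 → T
  i=12: V-T =  2 → C
  i=13: B-R = 10 → K
  i=14: L-V = 16 → Q
  i=15: T-U = 25 → Z
  i=16: D-P = 14 → O
  i=17: S-Q =  2 → C
  i=18: A-H = 19 → T
  i=19: F-D =  2 → C
  i=20: D-T = 10 → K
  i=21: A-K = 16 → Q
  i=22: V-W = 25 → Z
  i=23: M-Y = 14 → O
  i=24: V-T =  2 → C
  i=25: J-Q = 19 → T
  i=26: C-A =  2 → C
  i=27: M-C = 10 → K
  i=28: A-K = 16 → Q
  i=29: Z-A = 25 → Z
  i=30: R-D = 14 → O
  i=31: Z-X =  2 → C
  i=32: M-T = 19 → T
  i=33: W-U =  2 → C
  i=34: E-U = 10 → K
  i=35: T-D = 16 → Q
  i=36: C-D = 25 → Z
  shifts repeat with period 7: QZOCTCK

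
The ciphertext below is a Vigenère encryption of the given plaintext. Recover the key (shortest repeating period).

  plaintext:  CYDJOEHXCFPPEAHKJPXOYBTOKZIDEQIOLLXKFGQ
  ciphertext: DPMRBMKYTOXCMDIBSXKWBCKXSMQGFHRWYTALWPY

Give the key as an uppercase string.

BRJINID

  i= 0: D-C =  1 → B
  i= 1: P-Y = 17 → R
  i= 2: M-D =  9 → J
  i= 3: R-J =  8 → I
  i= 4: B-O = 13 → N
  i= 5: M-E =  8 → I
  i= 6: K-H =  3 → D
  i= 7: Y-X =  1 → B
  i= 8: T-C = 17 → R
  i= 9: O-F =  9 → J
  i=10: X-P =  8 → I
  i=11: C-P = 13 → N
  i=12: M-E =  8 → I
  i=13: D-A =  3 → D
  i=14: I-H =  1 → B
  i=15: B-K = 17 → R
  i=16: S-J =  9 → J
  i=17: X-P =  8 → I
  i=18: K-X = 13 → N
  i=19: W-O =  8 → I
  i=20: B-Y =  3 → D
  i=21: C-B =  1 → B
  i=22: K-T = 17 → R
  i=23: X-O =  9 → J
  i=24: S-K =  8 → I
  i=25: M-Z = 13 → N
  i=26: Q-I =  8 → I
  i=27: G-D =  3 → D
  i=28: F-E =  1 → B
  i=29: H-Q = 17 → R
  i=30: R-I =  9 → J
  i=31: W-O =  8 → I
  i=32: Y-L = 13 → N
  i=33: T-L =  8 → I
  i=34: A-X =  3 → D
  i=35: L-K =  1 → B
  i=36: W-F = 17 → R
  i=37: P-G =  9 → J
  i=38: Y-Q =  8 → I
  shifts repeat with period 7: BRJINID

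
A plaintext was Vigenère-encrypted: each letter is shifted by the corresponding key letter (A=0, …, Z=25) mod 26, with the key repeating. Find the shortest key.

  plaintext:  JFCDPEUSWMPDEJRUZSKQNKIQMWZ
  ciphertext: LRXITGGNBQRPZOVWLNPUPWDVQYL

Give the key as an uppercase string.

CMVFE

  i= 0: L-J =  2 → C
  i= 1: R-F = 12 → M
  i= 2: X-C = 21 → V
  i= 3: I-D =  5 → F
  i= 4: T-P =  4 → E
  i= 5: G-E =  2 → C
  i= 6: G-U = 12 → M
  i= 7: N-S = 21 → V
  i= 8: B-W =  5 → F
  i= 9: Q-M =  4 → E
  i=10: R-P =  2 → C
  i=11: P-D = 12 → M
  i=12: Z-E = 21 → V
  i=13: O-J =  5 → F
  i=14: V-R =  4 → E
  i=15: W-U =  2 → C
  i=16: L-Z = 12 → M
  i=17: N-S = 21 → V
  i=18: P-K =  5 → F
  i=19: U-Q =  4 → E
  i=20: P-N =  2 → C
  i=21: W-K = 12 → M
  i=22: D-I = 21 → V
  i=23: V-Q =  5 → F
  i=24: Q-M =  4 → E
  i=25: Y-W =  2 → C
  i=26: L-Z = 12 → M
  shifts repeat with period 5: CMVFE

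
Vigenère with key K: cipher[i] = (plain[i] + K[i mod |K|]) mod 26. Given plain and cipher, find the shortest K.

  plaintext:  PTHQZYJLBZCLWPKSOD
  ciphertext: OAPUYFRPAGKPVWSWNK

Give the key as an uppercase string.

  i= 0: O-P = 25 → Z
  i= 1: A-T =  7 → H
  i= 2: P-H =  8 → I
  i= 3: U-Q =  4 → E
  i= 4: Y-Z = 25 → Z
  i= 5: F-Y =  7 → H
  i= 6: R-J =  8 → I
  i= 7: P-L =  4 → E
  i= 8: A-B = 25 → Z
  i= 9: G-Z =  7 → H
  i=10: K-C =  8 → I
  i=11: P-L =  4 → E
  i=12: V-W = 25 → Z
  i=13: W-P =  7 → H
  i=14: S-K =  8 → I
  i=15: W-S =  4 → E
  i=16: N-O = 25 → Z
  i=17: K-D =  7 → H
  shifts repeat with period 4: ZHIE

ZHIE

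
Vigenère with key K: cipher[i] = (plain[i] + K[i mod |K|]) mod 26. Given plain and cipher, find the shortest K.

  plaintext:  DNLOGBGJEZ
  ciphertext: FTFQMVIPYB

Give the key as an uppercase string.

  i= 0: F-D =  2 → C
  i= 1: T-N =  6 → G
  i= 2: F-L = 20 → U
  i= 3: Q-O =  2 → C
  i= 4: M-G =  6 → G
  i= 5: V-B = 20 → U
  i= 6: I-G =  2 → C
  i= 7: P-J =  6 → G
  i= 8: Y-E = 20 → U
  i= 9: B-Z =  2 → C
  shifts repeat with period 3: CGU

CGU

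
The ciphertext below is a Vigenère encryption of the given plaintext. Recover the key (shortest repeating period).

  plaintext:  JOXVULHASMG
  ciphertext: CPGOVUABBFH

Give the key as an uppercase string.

TBJ

  i= 0: C-J = 19 → T
  i= 1: P-O =  1 → B
  i= 2: G-X =  9 → J
  i= 3: O-V = 19 → T
  i= 4: V-U =  1 → B
  i= 5: U-L =  9 → J
  i= 6: A-H = 19 → T
  i= 7: B-A =  1 → B
  i= 8: B-S =  9 → J
  i= 9: F-M = 19 → T
  i=10: H-G =  1 → B
  shifts repeat with period 3: TBJ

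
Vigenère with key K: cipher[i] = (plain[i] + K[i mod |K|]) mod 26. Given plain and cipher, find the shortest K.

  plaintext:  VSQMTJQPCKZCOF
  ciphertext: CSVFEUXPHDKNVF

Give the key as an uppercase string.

  i= 0: C-V =  7 → H
  i= 1: S-S =  0 → A
  i= 2: V-Q =  5 → F
  i= 3: F-M = 19 → T
  i= 4: E-T = 11 → L
  i= 5: U-J = 11 → L
  i= 6: X-Q =  7 → H
  i= 7: P-P =  0 → A
  i= 8: H-C =  5 → F
  i= 9: D-K = 19 → T
  i=10: K-Z = 11 → L
  i=11: N-C = 11 → L
  i=12: V-O =  7 → H
  i=13: F-F =  0 → A
  shifts repeat with period 6: HAFTLL

HAFTLL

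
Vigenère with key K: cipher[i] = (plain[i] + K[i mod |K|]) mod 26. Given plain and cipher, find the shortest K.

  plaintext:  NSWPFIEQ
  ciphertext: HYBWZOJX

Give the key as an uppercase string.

  i= 0: H-N = 20 → U
  i= 1: Y-S =  6 → G
  i= 2: B-W =  5 → F
  i= 3: W-P =  7 → H
  i= 4: Z-F = 20 → U
  i= 5: O-I =  6 → G
  i= 6: J-E =  5 → F
  i= 7: X-Q =  7 → H
  shifts repeat with period 4: UGFH

UGFH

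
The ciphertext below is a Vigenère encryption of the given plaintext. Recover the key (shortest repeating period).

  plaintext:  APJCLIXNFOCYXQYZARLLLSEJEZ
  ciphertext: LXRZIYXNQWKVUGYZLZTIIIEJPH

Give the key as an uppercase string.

LIIXXQAA

  i= 0: L-A = 11 → L
  i= 1: X-P =  8 → I
  i= 2: R-J =  8 → I
  i= 3: Z-C = 23 → X
  i= 4: I-L = 23 → X
  i= 5: Y-I = 16 → Q
  i= 6: X-X =  0 → A
  i= 7: N-N =  0 → A
  i= 8: Q-F = 11 → L
  i= 9: W-O =  8 → I
  i=10: K-C =  8 → I
  i=11: V-Y = 23 → X
  i=12: U-X = 23 → X
  i=13: G-Q = 16 → Q
  i=14: Y-Y =  0 → A
  i=15: Z-Z =  0 → A
  i=16: L-A = 11 → L
  i=17: Z-R =  8 → I
  i=18: T-L =  8 → I
  i=19: I-L = 23 → X
  i=20: I-L = 23 → X
  i=21: I-S = 16 → Q
  i=22: E-E =  0 → A
  i=23: J-J =  0 → A
  i=24: P-E = 11 → L
  i=25: H-Z =  8 → I
  shifts repeat with period 8: LIIXXQAA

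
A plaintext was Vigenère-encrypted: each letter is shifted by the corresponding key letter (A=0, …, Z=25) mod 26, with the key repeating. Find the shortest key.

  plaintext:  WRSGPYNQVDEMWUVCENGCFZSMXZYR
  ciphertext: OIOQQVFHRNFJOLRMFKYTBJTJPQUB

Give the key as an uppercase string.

  i= 0: O-W = 18 → S
  i= 1: I-R = 17 → R
  i= 2: O-S = 22 → W
  i= 3: Q-G = 10 → K
  i= 4: Q-P =  1 → B
  i= 5: V-Y = 23 → X
  i= 6: F-N = 18 → S
  i= 7: H-Q = 17 → R
  i= 8: R-V = 22 → W
  i= 9: N-D = 10 → K
  i=10: F-E =  1 → B
  i=11: J-M = 23 → X
  i=12: O-W = 18 → S
  i=13: L-U = 17 → R
  i=14: R-V = 22 → W
  i=15: M-C = 10 → K
  i=16: F-E =  1 → B
  i=17: K-N = 23 → X
  i=18: Y-G = 18 → S
  i=19: T-C = 17 → R
  i=20: B-F = 22 → W
  i=21: J-Z = 10 → K
  i=22: T-S =  1 → B
  i=23: J-M = 23 → X
  i=24: P-X = 18 → S
  i=25: Q-Z = 17 → R
  i=26: U-Y = 22 → W
  i=27: B-R = 10 → K
  shifts repeat with period 6: SRWKBX

SRWKBX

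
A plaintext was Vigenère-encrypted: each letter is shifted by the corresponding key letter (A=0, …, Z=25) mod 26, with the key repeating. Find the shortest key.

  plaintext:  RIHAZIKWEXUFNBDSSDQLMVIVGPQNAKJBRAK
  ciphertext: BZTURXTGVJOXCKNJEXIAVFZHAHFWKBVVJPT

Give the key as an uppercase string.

KRMUSPJ

  i= 0: B-R = 10 → K
  i= 1: Z-I = 17 → R
  i= 2: T-H = 12 → M
  i= 3: U-A = 20 → U
  i= 4: R-Z = 18 → S
  i= 5: X-I = 15 → P
  i= 6: T-K =  9 → J
  i= 7: G-W = 10 → K
  i= 8: V-E = 17 → R
  i= 9: J-X = 12 → M
  i=10: O-U = 20 → U
  i=11: X-F = 18 → S
  i=12: C-N = 15 → P
  i=13: K-B =  9 → J
  i=14: N-D = 10 → K
  i=15: J-S = 17 → R
  i=16: E-S = 12 → M
  i=17: X-D = 20 → U
  i=18: I-Q = 18 → S
  i=19: A-L = 15 → P
  i=20: V-M =  9 → J
  i=21: F-V = 10 → K
  i=22: Z-I = 17 → R
  i=23: H-V = 12 → M
  i=24: A-G = 20 → U
  i=25: H-P = 18 → S
  i=26: F-Q = 15 → P
  i=27: W-N =  9 → J
  i=28: K-A = 10 → K
  i=29: B-K = 17 → R
  i=30: V-J = 12 → M
  i=31: V-B = 20 → U
  i=32: J-R = 18 → S
  i=33: P-A = 15 → P
  i=34: T-K =  9 → J
  shifts repeat with period 7: KRMUSPJ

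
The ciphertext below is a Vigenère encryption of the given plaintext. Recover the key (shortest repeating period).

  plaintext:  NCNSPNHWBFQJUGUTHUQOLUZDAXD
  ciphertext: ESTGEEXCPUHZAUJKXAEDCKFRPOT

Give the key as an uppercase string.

  i= 0: E-N = 17 → R
  i= 1: S-C = 16 → Q
  i= 2: T-N =  6 → G
  i= 3: G-S = 14 → O
  i= 4: E-P = 15 → P
  i= 5: E-N = 17 → R
  i= 6: X-H = 16 → Q
  i= 7: C-W =  6 → G
  i= 8: P-B = 14 → O
  i= 9: U-F = 15 → P
  i=10: H-Q = 17 → R
  i=11: Z-J = 16 → Q
  i=12: A-U =  6 → G
  i=13: U-G = 14 → O
  i=14: J-U = 15 → P
  i=15: K-T = 17 → R
  i=16: X-H = 16 → Q
  i=17: A-U =  6 → G
  i=18: E-Q = 14 → O
  i=19: D-O = 15 → P
  i=20: C-L = 17 → R
  i=21: K-U = 16 → Q
  i=22: F-Z =  6 → G
  i=23: R-D = 14 → O
  i=24: P-A = 15 → P
  i=25: O-X = 17 → R
  i=26: T-D = 16 → Q
  shifts repeat with period 5: RQGOP

RQGOP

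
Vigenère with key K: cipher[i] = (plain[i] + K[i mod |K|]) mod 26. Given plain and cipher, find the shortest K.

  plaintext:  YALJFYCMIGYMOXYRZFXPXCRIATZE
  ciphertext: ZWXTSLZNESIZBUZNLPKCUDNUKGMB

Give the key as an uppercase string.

BWMKNNX

  i= 0: Z-Y =  1 → B
  i= 1: W-A = 22 → W
  i= 2: X-L = 12 → M
  i= 3: T-J = 10 → K
  i= 4: S-F = 13 → N
  i= 5: L-Y = 13 → N
  i= 6: Z-C = 23 → X
  i= 7: N-M =  1 → B
  i= 8: E-I = 22 → W
  i= 9: S-G = 12 → M
  i=10: I-Y = 10 → K
  i=11: Z-M = 13 → N
  i=12: B-O = 13 → N
  i=13: U-X = 23 → X
  i=14: Z-Y =  1 → B
  i=15: N-R = 22 → W
  i=16: L-Z = 12 → M
  i=17: P-F = 10 → K
  i=18: K-X = 13 → N
  i=19: C-P = 13 → N
  i=20: U-X = 23 → X
  i=21: D-C =  1 → B
  i=22: N-R = 22 → W
  i=23: U-I = 12 → M
  i=24: K-A = 10 → K
  i=25: G-T = 13 → N
  i=26: M-Z = 13 → N
  i=27: B-E = 23 → X
  shifts repeat with period 7: BWMKNNX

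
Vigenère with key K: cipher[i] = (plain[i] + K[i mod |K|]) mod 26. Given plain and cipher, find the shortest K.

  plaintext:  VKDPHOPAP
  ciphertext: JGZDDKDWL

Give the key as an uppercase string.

  i= 0: J-V = 14 → O
  i= 1: G-K = 22 → W
  i= 2: Z-D = 22 → W
  i= 3: D-P = 14 → O
  i= 4: D-H = 22 → W
  i= 5: K-O = 22 → W
  i= 6: D-P = 14 → O
  i= 7: W-A = 22 → W
  i= 8: L-P = 22 → W
  shifts repeat with period 3: OWW

OWW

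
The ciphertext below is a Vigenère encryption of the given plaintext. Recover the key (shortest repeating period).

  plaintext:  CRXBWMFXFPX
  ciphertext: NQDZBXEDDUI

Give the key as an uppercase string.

LZGYF

  i= 0: N-C = 11 → L
  i= 1: Q-R = 25 → Z
  i= 2: D-X =  6 → G
  i= 3: Z-B = 24 → Y
  i= 4: B-W =  5 → F
  i= 5: X-M = 11 → L
  i= 6: E-F = 25 → Z
  i= 7: D-X =  6 → G
  i= 8: D-F = 24 → Y
  i= 9: U-P =  5 → F
  i=10: I-X = 11 → L
  shifts repeat with period 5: LZGYF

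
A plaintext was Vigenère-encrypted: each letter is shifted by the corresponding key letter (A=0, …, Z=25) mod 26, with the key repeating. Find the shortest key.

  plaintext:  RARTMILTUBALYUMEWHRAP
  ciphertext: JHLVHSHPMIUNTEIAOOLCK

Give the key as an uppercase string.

  i= 0: J-R = 18 → S
  i= 1: H-A =  7 → H
  i= 2: L-R = 20 → U
  i= 3: V-T =  2 → C
  i= 4: H-M = 21 → V
  i= 5: S-I = 10 → K
  i= 6: H-L = 22 → W
  i= 7: P-T = 22 → W
  i= 8: M-U = 18 → S
  i= 9: I-B =  7 → H
  i=10: U-A = 20 → U
  i=11: N-L =  2 → C
  i=12: T-Y = 21 → V
  i=13: E-U = 10 → K
  i=14: I-M = 22 → W
  i=15: A-E = 22 → W
  i=16: O-W = 18 → S
  i=17: O-H =  7 → H
  i=18: L-R = 20 → U
  i=19: C-A =  2 → C
  i=20: K-P = 21 → V
  shifts repeat with period 8: SHUCVKWW

SHUCVKWW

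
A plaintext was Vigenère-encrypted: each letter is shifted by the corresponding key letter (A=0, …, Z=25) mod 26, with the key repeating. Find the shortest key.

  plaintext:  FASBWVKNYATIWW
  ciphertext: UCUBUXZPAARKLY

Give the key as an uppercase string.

PCCAYC

  i= 0: U-F = 15 → P
  i= 1: C-A =  2 → C
  i= 2: U-S =  2 → C
  i= 3: B-B =  0 → A
  i= 4: U-W = 24 → Y
  i= 5: X-V =  2 → C
  i= 6: Z-K = 15 → P
  i= 7: P-N =  2 → C
  i= 8: A-Y =  2 → C
  i= 9: A-A =  0 → A
  i=10: R-T = 24 → Y
  i=11: K-I =  2 → C
  i=12: L-W = 15 → P
  i=13: Y-W =  2 → C
  shifts repeat with period 6: PCCAYC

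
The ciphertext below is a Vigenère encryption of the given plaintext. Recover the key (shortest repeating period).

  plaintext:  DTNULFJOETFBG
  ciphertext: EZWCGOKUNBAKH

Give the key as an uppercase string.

  i= 0: E-D =  1 → B
  i= 1: Z-T =  6 → G
  i= 2: W-N =  9 → J
  i= 3: C-U =  8 → I
  i= 4: G-L = 21 → V
  i= 5: O-F =  9 → J
  i= 6: K-J =  1 → B
  i= 7: U-O =  6 → G
  i= 8: N-E =  9 → J
  i= 9: B-T =  8 → I
  i=10: A-F = 21 → V
  i=11: K-B =  9 → J
  i=12: H-G =  1 → B
  shifts repeat with period 6: BGJIVJ

BGJIVJ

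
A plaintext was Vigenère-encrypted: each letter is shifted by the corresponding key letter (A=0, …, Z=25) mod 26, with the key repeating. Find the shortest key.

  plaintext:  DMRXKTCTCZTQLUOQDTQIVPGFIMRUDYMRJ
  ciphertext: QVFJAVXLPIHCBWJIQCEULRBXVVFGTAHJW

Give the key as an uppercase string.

NJOMQCVS

  i= 0: Q-D = 13 → N
  i= 1: V-M =  9 → J
  i= 2: F-R = 14 → O
  i= 3: J-X = 12 → M
  i= 4: A-K = 16 → Q
  i= 5: V-T =  2 → C
  i= 6: X-C = 21 → V
  i= 7: L-T = 18 → S
  i= 8: P-C = 13 → N
  i= 9: I-Z =  9 → J
  i=10: H-T = 14 → O
  i=11: C-Q = 12 → M
  i=12: B-L = 16 → Q
  i=13: W-U =  2 → C
  i=14: J-O = 21 → V
  i=15: I-Q = 18 → S
  i=16: Q-D = 13 → N
  i=17: C-T =  9 → J
  i=18: E-Q = 14 → O
  i=19: U-I = 12 → M
  i=20: L-V = 16 → Q
  i=21: R-P =  2 → C
  i=22: B-G = 21 → V
  i=23: X-F = 18 → S
  i=24: V-I = 13 → N
  i=25: V-M =  9 → J
  i=26: F-R = 14 → O
  i=27: G-U = 12 → M
  i=28: T-D = 16 → Q
  i=29: A-Y =  2 → C
  i=30: H-M = 21 → V
  i=31: J-R = 18 → S
  i=32: W-J = 13 → N
  shifts repeat with period 8: NJOMQCVS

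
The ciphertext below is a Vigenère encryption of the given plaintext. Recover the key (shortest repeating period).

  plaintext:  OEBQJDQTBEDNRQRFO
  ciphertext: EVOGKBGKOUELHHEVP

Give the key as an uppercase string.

QRNQBY

  i= 0: E-O = 16 → Q
  i= 1: V-E = 17 → R
  i= 2: O-B = 13 → N
  i= 3: G-Q = 16 → Q
  i= 4: K-J =  1 → B
  i= 5: B-D = 24 → Y
  i= 6: G-Q = 16 → Q
  i= 7: K-T = 17 → R
  i= 8: O-B = 13 → N
  i= 9: U-E = 16 → Q
  i=10: E-D =  1 → B
  i=11: L-N = 24 → Y
  i=12: H-R = 16 → Q
  i=13: H-Q = 17 → R
  i=14: E-R = 13 → N
  i=15: V-F = 16 → Q
  i=16: P-O =  1 → B
  shifts repeat with period 6: QRNQBY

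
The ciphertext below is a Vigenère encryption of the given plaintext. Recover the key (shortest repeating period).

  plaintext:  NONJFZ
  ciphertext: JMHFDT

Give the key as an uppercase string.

  i= 0: J-N = 22 → W
  i= 1: M-O = 24 → Y
  i= 2: H-N = 20 → U
  i= 3: F-J = 22 → W
  i= 4: D-F = 24 → Y
  i= 5: T-Z = 20 → U
  shifts repeat with period 3: WYU

WYU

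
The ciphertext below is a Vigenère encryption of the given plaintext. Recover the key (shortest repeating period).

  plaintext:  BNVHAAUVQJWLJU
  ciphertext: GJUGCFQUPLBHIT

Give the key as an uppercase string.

FWZZC

  i= 0: G-B =  5 → F
  i= 1: J-N = 22 → W
  i= 2: U-V = 25 → Z
  i= 3: G-H = 25 → Z
  i= 4: C-A =  2 → C
  i= 5: F-A =  5 → F
  i= 6: Q-U = 22 → W
  i= 7: U-V = 25 → Z
  i= 8: P-Q = 25 → Z
  i= 9: L-J =  2 → C
  i=10: B-W =  5 → F
  i=11: H-L = 22 → W
  i=12: I-J = 25 → Z
  i=13: T-U = 25 → Z
  shifts repeat with period 5: FWZZC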